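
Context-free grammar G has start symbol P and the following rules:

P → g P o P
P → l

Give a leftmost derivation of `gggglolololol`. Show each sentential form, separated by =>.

P=>gPoP=>ggPoPoP=>gggPoPoPoP=>ggggPoPoPoPoP=>ggggloPoPoPoP=>ggggloloPoPoP=>gggglololoPoP=>gggglolololoP=>gggglolololol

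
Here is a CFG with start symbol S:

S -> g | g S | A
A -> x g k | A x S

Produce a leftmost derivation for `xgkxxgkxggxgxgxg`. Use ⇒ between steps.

S⇒A⇒AxS⇒AxSxS⇒AxSxSxS⇒xgkxSxSxS⇒xgkxAxSxS⇒xgkxAxSxSxS⇒xgkxAxSxSxSxS⇒xgkxxgkxSxSxSxS⇒xgkxxgkxgSxSxSxS⇒xgkxxgkxggxSxSxS⇒xgkxxgkxggxgxSxS⇒xgkxxgkxggxgxgxS⇒xgkxxgkxggxgxgxg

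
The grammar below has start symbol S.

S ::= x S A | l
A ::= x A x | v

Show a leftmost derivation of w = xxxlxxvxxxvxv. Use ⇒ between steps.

S ⇒ xSA   [S ::= x S A]
xSA ⇒ xxSAA   [S ::= x S A]
xxSAA ⇒ xxxSAAA   [S ::= x S A]
xxxSAAA ⇒ xxxlAAA   [S ::= l]
xxxlAAA ⇒ xxxlxAxAA   [A ::= x A x]
xxxlxAxAA ⇒ xxxlxxAxxAA   [A ::= x A x]
xxxlxxAxxAA ⇒ xxxlxxvxxAA   [A ::= v]
xxxlxxvxxAA ⇒ xxxlxxvxxxAxA   [A ::= x A x]
xxxlxxvxxxAxA ⇒ xxxlxxvxxxvxA   [A ::= v]
xxxlxxvxxxvxA ⇒ xxxlxxvxxxvxv   [A ::= v]

S ⇒ xSA ⇒ xxSAA ⇒ xxxSAAA ⇒ xxxlAAA ⇒ xxxlxAxAA ⇒ xxxlxxAxxAA ⇒ xxxlxxvxxAA ⇒ xxxlxxvxxxAxA ⇒ xxxlxxvxxxvxA ⇒ xxxlxxvxxxvxv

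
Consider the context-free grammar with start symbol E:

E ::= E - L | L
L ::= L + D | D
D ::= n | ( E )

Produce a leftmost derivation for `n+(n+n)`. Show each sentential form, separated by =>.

E => L => L+D => D+D => n+D => n+(E) => n+(L) => n+(L+D) => n+(D+D) => n+(n+D) => n+(n+n)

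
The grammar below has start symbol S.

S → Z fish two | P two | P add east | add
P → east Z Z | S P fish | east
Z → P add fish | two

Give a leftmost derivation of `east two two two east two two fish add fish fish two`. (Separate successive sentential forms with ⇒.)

S ⇒ Z fish two   [S → Z fish two]
Z fish two ⇒ P add fish fish two   [Z → P add fish]
P add fish fish two ⇒ S P fish add fish fish two   [P → S P fish]
S P fish add fish fish two ⇒ P two P fish add fish fish two   [S → P two]
P two P fish add fish fish two ⇒ east Z Z two P fish add fish fish two   [P → east Z Z]
east Z Z two P fish add fish fish two ⇒ east two Z two P fish add fish fish two   [Z → two]
east two Z two P fish add fish fish two ⇒ east two two two P fish add fish fish two   [Z → two]
east two two two P fish add fish fish two ⇒ east two two two east Z Z fish add fish fish two   [P → east Z Z]
east two two two east Z Z fish add fish fish two ⇒ east two two two east two Z fish add fish fish two   [Z → two]
east two two two east two Z fish add fish fish two ⇒ east two two two east two two fish add fish fish two   [Z → two]

S ⇒ Z fish two ⇒ P add fish fish two ⇒ S P fish add fish fish two ⇒ P two P fish add fish fish two ⇒ east Z Z two P fish add fish fish two ⇒ east two Z two P fish add fish fish two ⇒ east two two two P fish add fish fish two ⇒ east two two two east Z Z fish add fish fish two ⇒ east two two two east two Z fish add fish fish two ⇒ east two two two east two two fish add fish fish two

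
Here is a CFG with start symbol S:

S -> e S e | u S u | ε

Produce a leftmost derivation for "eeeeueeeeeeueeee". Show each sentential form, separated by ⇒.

S ⇒ eSe   [S -> e S e]
eSe ⇒ eeSee   [S -> e S e]
eeSee ⇒ eeeSeee   [S -> e S e]
eeeSeee ⇒ eeeeSeeee   [S -> e S e]
eeeeSeeee ⇒ eeeeuSueeee   [S -> u S u]
eeeeuSueeee ⇒ eeeeueSeueeee   [S -> e S e]
eeeeueSeueeee ⇒ eeeeueeSeeueeee   [S -> e S e]
eeeeueeSeeueeee ⇒ eeeeueeeSeeeueeee   [S -> e S e]
eeeeueeeSeeeueeee ⇒ eeeeueeeeeeueeee   [S -> ε]

S ⇒ eSe ⇒ eeSee ⇒ eeeSeee ⇒ eeeeSeeee ⇒ eeeeuSueeee ⇒ eeeeueSeueeee ⇒ eeeeueeSeeueeee ⇒ eeeeueeeSeeeueeee ⇒ eeeeueeeeeeueeee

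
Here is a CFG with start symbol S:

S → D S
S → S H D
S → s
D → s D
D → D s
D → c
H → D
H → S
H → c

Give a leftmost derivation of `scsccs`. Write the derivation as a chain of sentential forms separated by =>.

S => DS   [S → D S]
DS => sDS   [D → s D]
sDS => scS   [D → c]
scS => scDS   [S → D S]
scDS => scsDS   [D → s D]
scsDS => scscS   [D → c]
scscS => scscDS   [S → D S]
scscDS => scsccS   [D → c]
scsccS => scsccs   [S → s]

S => DS => sDS => scS => scDS => scsDS => scscS => scscDS => scsccS => scsccs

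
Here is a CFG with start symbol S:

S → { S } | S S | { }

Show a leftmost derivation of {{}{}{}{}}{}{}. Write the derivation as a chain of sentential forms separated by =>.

S => SS => SSS => {S}SS => {SS}SS => {SSS}SS => {SSSS}SS => {{}SSS}SS => {{}{}SS}SS => {{}{}{}S}SS => {{}{}{}{}}SS => {{}{}{}{}}{}S => {{}{}{}{}}{}{}

S => SS   [S → S S]
SS => SSS   [S → S S]
SSS => {S}SS   [S → { S }]
{S}SS => {SS}SS   [S → S S]
{SS}SS => {SSS}SS   [S → S S]
{SSS}SS => {SSSS}SS   [S → S S]
{SSSS}SS => {{}SSS}SS   [S → { }]
{{}SSS}SS => {{}{}SS}SS   [S → { }]
{{}{}SS}SS => {{}{}{}S}SS   [S → { }]
{{}{}{}S}SS => {{}{}{}{}}SS   [S → { }]
{{}{}{}{}}SS => {{}{}{}{}}{}S   [S → { }]
{{}{}{}{}}{}S => {{}{}{}{}}{}{}   [S → { }]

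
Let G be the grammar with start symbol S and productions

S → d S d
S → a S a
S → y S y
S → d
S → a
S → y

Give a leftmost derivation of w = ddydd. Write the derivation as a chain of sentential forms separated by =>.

S => dSd   [S → d S d]
dSd => ddSdd   [S → d S d]
ddSdd => ddydd   [S → y]

S=>dSd=>ddSdd=>ddydd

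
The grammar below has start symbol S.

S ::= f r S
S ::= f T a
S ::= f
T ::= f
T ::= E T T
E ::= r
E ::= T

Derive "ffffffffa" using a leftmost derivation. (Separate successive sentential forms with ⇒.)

S ⇒ fTa   [S ::= f T a]
fTa ⇒ fETTa   [T ::= E T T]
fETTa ⇒ fTTTa   [E ::= T]
fTTTa ⇒ fETTTTa   [T ::= E T T]
fETTTTa ⇒ fTTTTTa   [E ::= T]
fTTTTTa ⇒ fETTTTTTa   [T ::= E T T]
fETTTTTTa ⇒ fTTTTTTTa   [E ::= T]
fTTTTTTTa ⇒ ffTTTTTTa   [T ::= f]
ffTTTTTTa ⇒ fffTTTTTa   [T ::= f]
fffTTTTTa ⇒ ffffTTTTa   [T ::= f]
ffffTTTTa ⇒ fffffTTTa   [T ::= f]
fffffTTTa ⇒ ffffffTTa   [T ::= f]
ffffffTTa ⇒ fffffffTa   [T ::= f]
fffffffTa ⇒ ffffffffa   [T ::= f]

S ⇒ fTa ⇒ fETTa ⇒ fTTTa ⇒ fETTTTa ⇒ fTTTTTa ⇒ fETTTTTTa ⇒ fTTTTTTTa ⇒ ffTTTTTTa ⇒ fffTTTTTa ⇒ ffffTTTTa ⇒ fffffTTTa ⇒ ffffffTTa ⇒ fffffffTa ⇒ ffffffffa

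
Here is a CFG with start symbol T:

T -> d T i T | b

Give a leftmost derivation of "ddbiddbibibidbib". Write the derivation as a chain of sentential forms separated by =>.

T => dTiT   [T -> d T i T]
dTiT => ddTiTiT   [T -> d T i T]
ddTiTiT => ddbiTiT   [T -> b]
ddbiTiT => ddbidTiTiT   [T -> d T i T]
ddbidTiTiT => ddbiddTiTiTiT   [T -> d T i T]
ddbiddTiTiTiT => ddbiddbiTiTiT   [T -> b]
ddbiddbiTiTiT => ddbiddbibiTiT   [T -> b]
ddbiddbibiTiT => ddbiddbibibiT   [T -> b]
ddbiddbibibiT => ddbiddbibibidTiT   [T -> d T i T]
ddbiddbibibidTiT => ddbiddbibibidbiT   [T -> b]
ddbiddbibibidbiT => ddbiddbibibidbib   [T -> b]

T => dTiT => ddTiTiT => ddbiTiT => ddbidTiTiT => ddbiddTiTiTiT => ddbiddbiTiTiT => ddbiddbibiTiT => ddbiddbibibiT => ddbiddbibibidTiT => ddbiddbibibidbiT => ddbiddbibibidbib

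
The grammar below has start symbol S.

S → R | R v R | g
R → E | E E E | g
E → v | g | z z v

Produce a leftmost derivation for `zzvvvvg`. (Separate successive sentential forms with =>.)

S => RvR => EEEvR => zzvEEvR => zzvvEvR => zzvvvvR => zzvvvvE => zzvvvvg

S => RvR   [S → R v R]
RvR => EEEvR   [R → E E E]
EEEvR => zzvEEvR   [E → z z v]
zzvEEvR => zzvvEvR   [E → v]
zzvvEvR => zzvvvvR   [E → v]
zzvvvvR => zzvvvvE   [R → E]
zzvvvvE => zzvvvvg   [E → g]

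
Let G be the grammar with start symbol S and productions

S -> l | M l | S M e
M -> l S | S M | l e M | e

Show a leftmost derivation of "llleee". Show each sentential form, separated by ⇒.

S ⇒ SMe ⇒ lMe ⇒ llSe ⇒ llSMee ⇒ lllMee ⇒ llleee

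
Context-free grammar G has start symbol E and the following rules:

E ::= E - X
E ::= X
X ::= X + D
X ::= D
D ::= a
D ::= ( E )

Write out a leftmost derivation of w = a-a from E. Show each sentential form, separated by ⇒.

E ⇒ E-X   [E ::= E - X]
E-X ⇒ X-X   [E ::= X]
X-X ⇒ D-X   [X ::= D]
D-X ⇒ a-X   [D ::= a]
a-X ⇒ a-D   [X ::= D]
a-D ⇒ a-a   [D ::= a]

E ⇒ E-X ⇒ X-X ⇒ D-X ⇒ a-X ⇒ a-D ⇒ a-a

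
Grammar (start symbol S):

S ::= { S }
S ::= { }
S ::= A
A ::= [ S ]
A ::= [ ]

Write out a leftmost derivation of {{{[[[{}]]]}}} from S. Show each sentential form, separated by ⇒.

S ⇒ {S} ⇒ {{S}} ⇒ {{{S}}} ⇒ {{{A}}} ⇒ {{{[S]}}} ⇒ {{{[A]}}} ⇒ {{{[[S]]}}} ⇒ {{{[[A]]}}} ⇒ {{{[[[S]]]}}} ⇒ {{{[[[{}]]]}}}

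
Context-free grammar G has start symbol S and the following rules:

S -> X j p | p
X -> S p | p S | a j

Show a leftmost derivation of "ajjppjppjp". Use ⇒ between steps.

S⇒Xjp⇒Spjp⇒Xjppjp⇒Spjppjp⇒Xjppjppjp⇒ajjppjppjp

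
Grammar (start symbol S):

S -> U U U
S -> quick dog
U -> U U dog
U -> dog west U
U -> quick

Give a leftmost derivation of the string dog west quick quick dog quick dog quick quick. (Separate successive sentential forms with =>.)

S => U U U => U U dog U U => dog west U U dog U U => dog west U U dog U dog U U => dog west quick U dog U dog U U => dog west quick quick dog U dog U U => dog west quick quick dog quick dog U U => dog west quick quick dog quick dog quick U => dog west quick quick dog quick dog quick quick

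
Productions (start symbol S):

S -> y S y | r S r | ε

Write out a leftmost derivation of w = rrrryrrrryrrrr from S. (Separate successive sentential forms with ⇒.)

S ⇒ rSr ⇒ rrSrr ⇒ rrrSrrr ⇒ rrrrSrrrr ⇒ rrrrySyrrrr ⇒ rrrryrSryrrrr ⇒ rrrryrrSrryrrrr ⇒ rrrryrrrryrrrr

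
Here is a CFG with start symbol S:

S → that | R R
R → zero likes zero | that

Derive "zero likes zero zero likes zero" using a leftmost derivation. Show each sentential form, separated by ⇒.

S ⇒ R R ⇒ zero likes zero R ⇒ zero likes zero zero likes zero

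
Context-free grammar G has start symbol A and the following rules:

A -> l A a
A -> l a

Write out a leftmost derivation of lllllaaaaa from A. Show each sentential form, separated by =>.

A=>lAa=>llAaa=>lllAaaa=>llllAaaaa=>lllllaaaaa

A => lAa   [A -> l A a]
lAa => llAaa   [A -> l A a]
llAaa => lllAaaa   [A -> l A a]
lllAaaa => llllAaaaa   [A -> l A a]
llllAaaaa => lllllaaaaa   [A -> l a]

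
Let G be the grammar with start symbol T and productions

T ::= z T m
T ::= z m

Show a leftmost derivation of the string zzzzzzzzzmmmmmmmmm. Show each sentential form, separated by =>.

T => zTm => zzTmm => zzzTmmm => zzzzTmmmm => zzzzzTmmmmm => zzzzzzTmmmmmm => zzzzzzzTmmmmmmm => zzzzzzzzTmmmmmmmm => zzzzzzzzzmmmmmmmmm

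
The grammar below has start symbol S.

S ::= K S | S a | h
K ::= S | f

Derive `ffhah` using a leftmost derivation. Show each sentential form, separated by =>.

S=>KS=>fS=>fKS=>fSS=>fKSS=>ffSS=>ffSaS=>ffhaS=>ffhah

S => KS   [S ::= K S]
KS => fS   [K ::= f]
fS => fKS   [S ::= K S]
fKS => fSS   [K ::= S]
fSS => fKSS   [S ::= K S]
fKSS => ffSS   [K ::= f]
ffSS => ffSaS   [S ::= S a]
ffSaS => ffhaS   [S ::= h]
ffhaS => ffhah   [S ::= h]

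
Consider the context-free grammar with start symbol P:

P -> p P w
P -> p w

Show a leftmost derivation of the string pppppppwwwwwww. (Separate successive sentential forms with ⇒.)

P⇒pPw⇒ppPww⇒pppPwww⇒ppppPwwww⇒pppppPwwwww⇒ppppppPwwwwww⇒pppppppwwwwwww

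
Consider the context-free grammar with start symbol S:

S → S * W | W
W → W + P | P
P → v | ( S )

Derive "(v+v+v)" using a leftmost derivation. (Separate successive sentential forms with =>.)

S => W => P => (S) => (W) => (W+P) => (W+P+P) => (P+P+P) => (v+P+P) => (v+v+P) => (v+v+v)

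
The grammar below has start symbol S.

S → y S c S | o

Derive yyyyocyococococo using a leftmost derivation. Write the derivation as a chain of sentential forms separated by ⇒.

S⇒yScS⇒yyScScS⇒yyyScScScS⇒yyyyScScScScS⇒yyyyocScScScS⇒yyyyocyScScScScS⇒yyyyocyocScScScS⇒yyyyocyococScScS⇒yyyyocyocococScS⇒yyyyocyococococS⇒yyyyocyococococo

S ⇒ yScS   [S → y S c S]
yScS ⇒ yyScScS   [S → y S c S]
yyScScS ⇒ yyyScScScS   [S → y S c S]
yyyScScScS ⇒ yyyyScScScScS   [S → y S c S]
yyyyScScScScS ⇒ yyyyocScScScS   [S → o]
yyyyocScScScS ⇒ yyyyocyScScScScS   [S → y S c S]
yyyyocyScScScScS ⇒ yyyyocyocScScScS   [S → o]
yyyyocyocScScScS ⇒ yyyyocyococScScS   [S → o]
yyyyocyococScScS ⇒ yyyyocyocococScS   [S → o]
yyyyocyocococScS ⇒ yyyyocyococococS   [S → o]
yyyyocyococococS ⇒ yyyyocyococococo   [S → o]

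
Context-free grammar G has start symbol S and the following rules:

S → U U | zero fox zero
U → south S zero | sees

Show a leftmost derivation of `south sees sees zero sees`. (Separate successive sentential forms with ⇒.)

S ⇒ U U ⇒ south S zero U ⇒ south U U zero U ⇒ south sees U zero U ⇒ south sees sees zero U ⇒ south sees sees zero sees

S ⇒ U U   [S → U U]
U U ⇒ south S zero U   [U → south S zero]
south S zero U ⇒ south U U zero U   [S → U U]
south U U zero U ⇒ south sees U zero U   [U → sees]
south sees U zero U ⇒ south sees sees zero U   [U → sees]
south sees sees zero U ⇒ south sees sees zero sees   [U → sees]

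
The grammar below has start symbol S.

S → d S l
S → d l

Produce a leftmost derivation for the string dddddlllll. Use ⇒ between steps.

S ⇒ dSl ⇒ ddSll ⇒ dddSlll ⇒ ddddSllll ⇒ dddddlllll

S ⇒ dSl   [S → d S l]
dSl ⇒ ddSll   [S → d S l]
ddSll ⇒ dddSlll   [S → d S l]
dddSlll ⇒ ddddSllll   [S → d S l]
ddddSllll ⇒ dddddlllll   [S → d l]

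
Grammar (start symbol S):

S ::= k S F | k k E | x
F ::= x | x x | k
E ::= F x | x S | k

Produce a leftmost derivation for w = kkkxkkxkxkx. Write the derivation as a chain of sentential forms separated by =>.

S => kSF => kkkEF => kkkxSF => kkkxkkEF => kkkxkkxSF => kkkxkkxkSFF => kkkxkkxkxFF => kkkxkkxkxkF => kkkxkkxkxkx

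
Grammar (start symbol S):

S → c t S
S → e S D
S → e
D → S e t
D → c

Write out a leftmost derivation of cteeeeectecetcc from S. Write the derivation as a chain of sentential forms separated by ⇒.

S ⇒ ctS ⇒ cteSD ⇒ cteeSDD ⇒ cteeeSDDD ⇒ cteeeeDDD ⇒ cteeeeSetDD ⇒ cteeeeeSDetDD ⇒ cteeeeectSDetDD ⇒ cteeeeecteDetDD ⇒ cteeeeectecetDD ⇒ cteeeeectecetcD ⇒ cteeeeectecetcc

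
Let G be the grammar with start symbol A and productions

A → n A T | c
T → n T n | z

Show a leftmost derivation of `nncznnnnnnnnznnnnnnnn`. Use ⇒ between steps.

A ⇒ nAT   [A → n A T]
nAT ⇒ nnATT   [A → n A T]
nnATT ⇒ nncTT   [A → c]
nncTT ⇒ nnczT   [T → z]
nnczT ⇒ nncznTn   [T → n T n]
nncznTn ⇒ nncznnTnn   [T → n T n]
nncznnTnn ⇒ nncznnnTnnn   [T → n T n]
nncznnnTnnn ⇒ nncznnnnTnnnn   [T → n T n]
nncznnnnTnnnn ⇒ nncznnnnnTnnnnn   [T → n T n]
nncznnnnnTnnnnn ⇒ nncznnnnnnTnnnnnn   [T → n T n]
nncznnnnnnTnnnnnn ⇒ nncznnnnnnnTnnnnnnn   [T → n T n]
nncznnnnnnnTnnnnnnn ⇒ nncznnnnnnnnTnnnnnnnn   [T → n T n]
nncznnnnnnnnTnnnnnnnn ⇒ nncznnnnnnnnznnnnnnnn   [T → z]

A ⇒ nAT ⇒ nnATT ⇒ nncTT ⇒ nnczT ⇒ nncznTn ⇒ nncznnTnn ⇒ nncznnnTnnn ⇒ nncznnnnTnnnn ⇒ nncznnnnnTnnnnn ⇒ nncznnnnnnTnnnnnn ⇒ nncznnnnnnnTnnnnnnn ⇒ nncznnnnnnnnTnnnnnnnn ⇒ nncznnnnnnnnznnnnnnnn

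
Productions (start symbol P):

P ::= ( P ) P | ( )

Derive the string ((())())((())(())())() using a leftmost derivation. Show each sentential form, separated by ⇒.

P ⇒ (P)P ⇒ ((P)P)P ⇒ ((())P)P ⇒ ((())())P ⇒ ((())())(P)P ⇒ ((())())((P)P)P ⇒ ((())())((())P)P ⇒ ((())())((())(P)P)P ⇒ ((())())((())(())P)P ⇒ ((())())((())(())())P ⇒ ((())())((())(())())()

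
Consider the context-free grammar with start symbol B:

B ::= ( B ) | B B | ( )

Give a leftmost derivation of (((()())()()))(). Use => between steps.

B=>BB=>(B)B=>((B))B=>((BB))B=>((BBB))B=>(((B)BB))B=>(((BB)BB))B=>(((()B)BB))B=>(((()())BB))B=>(((()())()B))B=>(((()())()()))B=>(((()())()()))()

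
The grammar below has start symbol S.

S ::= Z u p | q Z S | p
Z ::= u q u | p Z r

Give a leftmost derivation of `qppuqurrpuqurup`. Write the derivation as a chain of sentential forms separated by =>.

S=>qZS=>qpZrS=>qppZrrS=>qppuqurrS=>qppuqurrZup=>qppuqurrpZrup=>qppuqurrpuqurup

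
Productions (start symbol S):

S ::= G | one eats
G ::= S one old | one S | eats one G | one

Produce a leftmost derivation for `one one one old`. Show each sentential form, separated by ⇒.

S ⇒ G ⇒ one S ⇒ one G ⇒ one S one old ⇒ one G one old ⇒ one one one old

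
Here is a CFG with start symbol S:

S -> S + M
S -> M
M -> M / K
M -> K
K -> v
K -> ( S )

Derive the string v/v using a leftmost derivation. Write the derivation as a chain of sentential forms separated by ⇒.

S ⇒ M ⇒ M/K ⇒ K/K ⇒ v/K ⇒ v/v

S ⇒ M   [S -> M]
M ⇒ M/K   [M -> M / K]
M/K ⇒ K/K   [M -> K]
K/K ⇒ v/K   [K -> v]
v/K ⇒ v/v   [K -> v]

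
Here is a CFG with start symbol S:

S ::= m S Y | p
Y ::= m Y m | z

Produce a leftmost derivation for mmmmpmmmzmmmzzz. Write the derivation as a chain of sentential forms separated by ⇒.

S ⇒ mSY   [S ::= m S Y]
mSY ⇒ mmSYY   [S ::= m S Y]
mmSYY ⇒ mmmSYYY   [S ::= m S Y]
mmmSYYY ⇒ mmmmSYYYY   [S ::= m S Y]
mmmmSYYYY ⇒ mmmmpYYYY   [S ::= p]
mmmmpYYYY ⇒ mmmmpmYmYYY   [Y ::= m Y m]
mmmmpmYmYYY ⇒ mmmmpmmYmmYYY   [Y ::= m Y m]
mmmmpmmYmmYYY ⇒ mmmmpmmmYmmmYYY   [Y ::= m Y m]
mmmmpmmmYmmmYYY ⇒ mmmmpmmmzmmmYYY   [Y ::= z]
mmmmpmmmzmmmYYY ⇒ mmmmpmmmzmmmzYY   [Y ::= z]
mmmmpmmmzmmmzYY ⇒ mmmmpmmmzmmmzzY   [Y ::= z]
mmmmpmmmzmmmzzY ⇒ mmmmpmmmzmmmzzz   [Y ::= z]

S ⇒ mSY ⇒ mmSYY ⇒ mmmSYYY ⇒ mmmmSYYYY ⇒ mmmmpYYYY ⇒ mmmmpmYmYYY ⇒ mmmmpmmYmmYYY ⇒ mmmmpmmmYmmmYYY ⇒ mmmmpmmmzmmmYYY ⇒ mmmmpmmmzmmmzYY ⇒ mmmmpmmmzmmmzzY ⇒ mmmmpmmmzmmmzzz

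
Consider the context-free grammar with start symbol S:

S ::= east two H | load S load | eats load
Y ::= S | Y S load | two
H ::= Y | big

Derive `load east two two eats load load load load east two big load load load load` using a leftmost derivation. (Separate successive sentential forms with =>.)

S => load S load => load east two H load => load east two Y load => load east two Y S load load => load east two Y S load S load load => load east two two S load S load load => load east two two eats load load S load load => load east two two eats load load load S load load load => load east two two eats load load load load S load load load load => load east two two eats load load load load east two H load load load load => load east two two eats load load load load east two big load load load load

S => load S load   [S ::= load S load]
load S load => load east two H load   [S ::= east two H]
load east two H load => load east two Y load   [H ::= Y]
load east two Y load => load east two Y S load load   [Y ::= Y S load]
load east two Y S load load => load east two Y S load S load load   [Y ::= Y S load]
load east two Y S load S load load => load east two two S load S load load   [Y ::= two]
load east two two S load S load load => load east two two eats load load S load load   [S ::= eats load]
load east two two eats load load S load load => load east two two eats load load load S load load load   [S ::= load S load]
load east two two eats load load load S load load load => load east two two eats load load load load S load load load load   [S ::= load S load]
load east two two eats load load load load S load load load load => load east two two eats load load load load east two H load load load load   [S ::= east two H]
load east two two eats load load load load east two H load load load load => load east two two eats load load load load east two big load load load load   [H ::= big]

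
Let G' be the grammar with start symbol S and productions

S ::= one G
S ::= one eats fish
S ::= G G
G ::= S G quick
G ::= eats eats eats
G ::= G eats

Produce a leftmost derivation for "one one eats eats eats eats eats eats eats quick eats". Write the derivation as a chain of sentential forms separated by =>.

S => one G => one G eats => one S G quick eats => one one G G quick eats => one one G eats G quick eats => one one eats eats eats eats G quick eats => one one eats eats eats eats eats eats eats quick eats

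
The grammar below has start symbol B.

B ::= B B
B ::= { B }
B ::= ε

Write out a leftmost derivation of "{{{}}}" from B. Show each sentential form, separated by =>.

B=>{B}=>{{B}}=>{{{B}}}=>{{{}}}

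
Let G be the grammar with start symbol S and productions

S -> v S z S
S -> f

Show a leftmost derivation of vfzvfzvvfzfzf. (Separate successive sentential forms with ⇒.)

S ⇒ vSzS   [S -> v S z S]
vSzS ⇒ vfzS   [S -> f]
vfzS ⇒ vfzvSzS   [S -> v S z S]
vfzvSzS ⇒ vfzvfzS   [S -> f]
vfzvfzS ⇒ vfzvfzvSzS   [S -> v S z S]
vfzvfzvSzS ⇒ vfzvfzvvSzSzS   [S -> v S z S]
vfzvfzvvSzSzS ⇒ vfzvfzvvfzSzS   [S -> f]
vfzvfzvvfzSzS ⇒ vfzvfzvvfzfzS   [S -> f]
vfzvfzvvfzfzS ⇒ vfzvfzvvfzfzf   [S -> f]

S ⇒ vSzS ⇒ vfzS ⇒ vfzvSzS ⇒ vfzvfzS ⇒ vfzvfzvSzS ⇒ vfzvfzvvSzSzS ⇒ vfzvfzvvfzSzS ⇒ vfzvfzvvfzfzS ⇒ vfzvfzvvfzfzf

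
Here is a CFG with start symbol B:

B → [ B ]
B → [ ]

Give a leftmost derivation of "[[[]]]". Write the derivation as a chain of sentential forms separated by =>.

B => [B]   [B → [ B ]]
[B] => [[B]]   [B → [ B ]]
[[B]] => [[[]]]   [B → [ ]]

B=>[B]=>[[B]]=>[[[]]]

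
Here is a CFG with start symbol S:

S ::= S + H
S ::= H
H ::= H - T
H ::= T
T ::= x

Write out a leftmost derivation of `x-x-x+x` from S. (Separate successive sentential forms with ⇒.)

S ⇒ S+H ⇒ H+H ⇒ H-T+H ⇒ H-T-T+H ⇒ T-T-T+H ⇒ x-T-T+H ⇒ x-x-T+H ⇒ x-x-x+H ⇒ x-x-x+T ⇒ x-x-x+x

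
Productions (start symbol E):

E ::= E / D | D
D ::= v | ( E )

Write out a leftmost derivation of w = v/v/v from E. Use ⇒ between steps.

E ⇒ E/D   [E ::= E / D]
E/D ⇒ E/D/D   [E ::= E / D]
E/D/D ⇒ D/D/D   [E ::= D]
D/D/D ⇒ v/D/D   [D ::= v]
v/D/D ⇒ v/v/D   [D ::= v]
v/v/D ⇒ v/v/v   [D ::= v]

E⇒E/D⇒E/D/D⇒D/D/D⇒v/D/D⇒v/v/D⇒v/v/v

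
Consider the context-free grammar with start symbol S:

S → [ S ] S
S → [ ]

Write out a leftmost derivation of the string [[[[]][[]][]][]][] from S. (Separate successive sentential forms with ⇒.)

S ⇒ [S]S   [S → [ S ] S]
[S]S ⇒ [[S]S]S   [S → [ S ] S]
[[S]S]S ⇒ [[[S]S]S]S   [S → [ S ] S]
[[[S]S]S]S ⇒ [[[[]]S]S]S   [S → [ ]]
[[[[]]S]S]S ⇒ [[[[]][S]S]S]S   [S → [ S ] S]
[[[[]][S]S]S]S ⇒ [[[[]][[]]S]S]S   [S → [ ]]
[[[[]][[]]S]S]S ⇒ [[[[]][[]][]]S]S   [S → [ ]]
[[[[]][[]][]]S]S ⇒ [[[[]][[]][]][]]S   [S → [ ]]
[[[[]][[]][]][]]S ⇒ [[[[]][[]][]][]][]   [S → [ ]]

S ⇒ [S]S ⇒ [[S]S]S ⇒ [[[S]S]S]S ⇒ [[[[]]S]S]S ⇒ [[[[]][S]S]S]S ⇒ [[[[]][[]]S]S]S ⇒ [[[[]][[]][]]S]S ⇒ [[[[]][[]][]][]]S ⇒ [[[[]][[]][]][]][]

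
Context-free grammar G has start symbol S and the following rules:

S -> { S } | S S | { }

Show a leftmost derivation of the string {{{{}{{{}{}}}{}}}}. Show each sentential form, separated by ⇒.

S ⇒ {S}   [S -> { S }]
{S} ⇒ {{S}}   [S -> { S }]
{{S}} ⇒ {{{S}}}   [S -> { S }]
{{{S}}} ⇒ {{{SS}}}   [S -> S S]
{{{SS}}} ⇒ {{{{}S}}}   [S -> { }]
{{{{}S}}} ⇒ {{{{}SS}}}   [S -> S S]
{{{{}SS}}} ⇒ {{{{}{S}S}}}   [S -> { S }]
{{{{}{S}S}}} ⇒ {{{{}{{S}}S}}}   [S -> { S }]
{{{{}{{S}}S}}} ⇒ {{{{}{{SS}}S}}}   [S -> S S]
{{{{}{{SS}}S}}} ⇒ {{{{}{{{}S}}S}}}   [S -> { }]
{{{{}{{{}S}}S}}} ⇒ {{{{}{{{}{}}}S}}}   [S -> { }]
{{{{}{{{}{}}}S}}} ⇒ {{{{}{{{}{}}}{}}}}   [S -> { }]

S ⇒ {S} ⇒ {{S}} ⇒ {{{S}}} ⇒ {{{SS}}} ⇒ {{{{}S}}} ⇒ {{{{}SS}}} ⇒ {{{{}{S}S}}} ⇒ {{{{}{{S}}S}}} ⇒ {{{{}{{SS}}S}}} ⇒ {{{{}{{{}S}}S}}} ⇒ {{{{}{{{}{}}}S}}} ⇒ {{{{}{{{}{}}}{}}}}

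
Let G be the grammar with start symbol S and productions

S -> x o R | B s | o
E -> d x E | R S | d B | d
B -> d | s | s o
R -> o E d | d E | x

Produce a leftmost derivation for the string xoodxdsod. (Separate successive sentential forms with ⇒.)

S ⇒ xoR   [S -> x o R]
xoR ⇒ xooEd   [R -> o E d]
xooEd ⇒ xoodxEd   [E -> d x E]
xoodxEd ⇒ xoodxdBd   [E -> d B]
xoodxdBd ⇒ xoodxdsod   [B -> s o]

S ⇒ xoR ⇒ xooEd ⇒ xoodxEd ⇒ xoodxdBd ⇒ xoodxdsod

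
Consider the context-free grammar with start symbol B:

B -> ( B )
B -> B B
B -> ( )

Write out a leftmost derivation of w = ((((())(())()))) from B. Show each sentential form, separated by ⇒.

B ⇒ (B) ⇒ ((B)) ⇒ (((B))) ⇒ (((BB))) ⇒ (((BBB))) ⇒ ((((B)BB))) ⇒ ((((())BB))) ⇒ ((((())(B)B))) ⇒ ((((())(())B))) ⇒ ((((())(())())))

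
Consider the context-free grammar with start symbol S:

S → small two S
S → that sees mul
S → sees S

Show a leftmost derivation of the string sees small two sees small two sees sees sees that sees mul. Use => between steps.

S => sees S => sees small two S => sees small two sees S => sees small two sees small two S => sees small two sees small two sees S => sees small two sees small two sees sees S => sees small two sees small two sees sees sees S => sees small two sees small two sees sees sees that sees mul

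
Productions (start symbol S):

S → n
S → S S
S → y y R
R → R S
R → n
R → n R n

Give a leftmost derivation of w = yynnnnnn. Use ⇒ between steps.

S ⇒ yyR ⇒ yynRn ⇒ yynRSn ⇒ yynnRnSn ⇒ yynnnnSn ⇒ yynnnnnn

S ⇒ yyR   [S → y y R]
yyR ⇒ yynRn   [R → n R n]
yynRn ⇒ yynRSn   [R → R S]
yynRSn ⇒ yynnRnSn   [R → n R n]
yynnRnSn ⇒ yynnnnSn   [R → n]
yynnnnSn ⇒ yynnnnnn   [S → n]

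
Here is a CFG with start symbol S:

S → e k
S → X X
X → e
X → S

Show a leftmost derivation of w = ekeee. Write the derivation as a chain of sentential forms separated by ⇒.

S ⇒ XX   [S → X X]
XX ⇒ SX   [X → S]
SX ⇒ XXX   [S → X X]
XXX ⇒ SXX   [X → S]
SXX ⇒ XXXX   [S → X X]
XXXX ⇒ SXXX   [X → S]
SXXX ⇒ ekXXX   [S → e k]
ekXXX ⇒ ekeXX   [X → e]
ekeXX ⇒ ekeeX   [X → e]
ekeeX ⇒ ekeee   [X → e]

S ⇒ XX ⇒ SX ⇒ XXX ⇒ SXX ⇒ XXXX ⇒ SXXX ⇒ ekXXX ⇒ ekeXX ⇒ ekeeX ⇒ ekeee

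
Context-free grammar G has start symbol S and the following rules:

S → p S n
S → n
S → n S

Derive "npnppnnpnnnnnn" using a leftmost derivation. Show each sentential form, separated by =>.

S => nS   [S → n S]
nS => npSn   [S → p S n]
npSn => npnSn   [S → n S]
npnSn => npnpSnn   [S → p S n]
npnpSnn => npnppSnnn   [S → p S n]
npnppSnnn => npnppnSnnn   [S → n S]
npnppnSnnn => npnppnnSnnn   [S → n S]
npnppnnSnnn => npnppnnpSnnnn   [S → p S n]
npnppnnpSnnnn => npnppnnpnSnnnn   [S → n S]
npnppnnpnSnnnn => npnppnnpnnnnnn   [S → n]

S=>nS=>npSn=>npnSn=>npnpSnn=>npnppSnnn=>npnppnSnnn=>npnppnnSnnn=>npnppnnpSnnnn=>npnppnnpnSnnnn=>npnppnnpnnnnnn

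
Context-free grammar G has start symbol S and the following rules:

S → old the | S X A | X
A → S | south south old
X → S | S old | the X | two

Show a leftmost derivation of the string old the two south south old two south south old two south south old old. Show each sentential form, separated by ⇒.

S ⇒ X   [S → X]
X ⇒ S old   [X → S old]
S old ⇒ S X A old   [S → S X A]
S X A old ⇒ S X A X A old   [S → S X A]
S X A X A old ⇒ S X A X A X A old   [S → S X A]
S X A X A X A old ⇒ old the X A X A X A old   [S → old the]
old the X A X A X A old ⇒ old the two A X A X A old   [X → two]
old the two A X A X A old ⇒ old the two south south old X A X A old   [A → south south old]
old the two south south old X A X A old ⇒ old the two south south old two A X A old   [X → two]
old the two south south old two A X A old ⇒ old the two south south old two south south old X A old   [A → south south old]
old the two south south old two south south old X A old ⇒ old the two south south old two south south old two A old   [X → two]
old the two south south old two south south old two A old ⇒ old the two south south old two south south old two south south old old   [A → south south old]

S ⇒ X ⇒ S old ⇒ S X A old ⇒ S X A X A old ⇒ S X A X A X A old ⇒ old the X A X A X A old ⇒ old the two A X A X A old ⇒ old the two south south old X A X A old ⇒ old the two south south old two A X A old ⇒ old the two south south old two south south old X A old ⇒ old the two south south old two south south old two A old ⇒ old the two south south old two south south old two south south old old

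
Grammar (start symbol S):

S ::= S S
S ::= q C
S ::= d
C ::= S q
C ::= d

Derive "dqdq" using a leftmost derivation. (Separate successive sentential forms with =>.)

S => SS   [S ::= S S]
SS => dS   [S ::= d]
dS => dqC   [S ::= q C]
dqC => dqSq   [C ::= S q]
dqSq => dqdq   [S ::= d]

S=>SS=>dS=>dqC=>dqSq=>dqdq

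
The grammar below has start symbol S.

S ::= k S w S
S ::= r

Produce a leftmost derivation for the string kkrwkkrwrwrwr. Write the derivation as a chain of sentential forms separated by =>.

S => kSwS => kkSwSwS => kkrwSwS => kkrwkSwSwS => kkrwkkSwSwSwS => kkrwkkrwSwSwS => kkrwkkrwrwSwS => kkrwkkrwrwrwS => kkrwkkrwrwrwr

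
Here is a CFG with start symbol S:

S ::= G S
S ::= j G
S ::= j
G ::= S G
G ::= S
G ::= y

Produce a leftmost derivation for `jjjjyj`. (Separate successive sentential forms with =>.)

S => GS => SGS => GSGS => SSGS => jSGS => jGSGS => jSSGS => jGSSGS => jSSSGS => jjSSGS => jjjSGS => jjjjGS => jjjjyS => jjjjyj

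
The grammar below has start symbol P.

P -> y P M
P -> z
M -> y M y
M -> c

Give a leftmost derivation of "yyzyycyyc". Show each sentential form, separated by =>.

P => yPM   [P -> y P M]
yPM => yyPMM   [P -> y P M]
yyPMM => yyzMM   [P -> z]
yyzMM => yyzyMyM   [M -> y M y]
yyzyMyM => yyzyyMyyM   [M -> y M y]
yyzyyMyyM => yyzyycyyM   [M -> c]
yyzyycyyM => yyzyycyyc   [M -> c]

P => yPM => yyPMM => yyzMM => yyzyMyM => yyzyyMyyM => yyzyycyyM => yyzyycyyc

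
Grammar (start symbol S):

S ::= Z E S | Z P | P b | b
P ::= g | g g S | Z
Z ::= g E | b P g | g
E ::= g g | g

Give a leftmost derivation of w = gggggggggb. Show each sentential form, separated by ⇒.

S ⇒ ZES ⇒ gEES ⇒ gggES ⇒ ggggS ⇒ ggggZES ⇒ gggggEES ⇒ gggggggES ⇒ gggggggggS ⇒ gggggggggb

S ⇒ ZES   [S ::= Z E S]
ZES ⇒ gEES   [Z ::= g E]
gEES ⇒ gggES   [E ::= g g]
gggES ⇒ ggggS   [E ::= g]
ggggS ⇒ ggggZES   [S ::= Z E S]
ggggZES ⇒ gggggEES   [Z ::= g E]
gggggEES ⇒ gggggggES   [E ::= g g]
gggggggES ⇒ gggggggggS   [E ::= g g]
gggggggggS ⇒ gggggggggb   [S ::= b]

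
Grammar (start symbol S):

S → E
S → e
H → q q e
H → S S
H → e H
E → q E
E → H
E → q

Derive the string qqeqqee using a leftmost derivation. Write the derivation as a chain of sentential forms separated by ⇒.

S ⇒ E ⇒ qE ⇒ qqE ⇒ qqH ⇒ qqSS ⇒ qqES ⇒ qqHS ⇒ qqeHS ⇒ qqeqqeS ⇒ qqeqqee

S ⇒ E   [S → E]
E ⇒ qE   [E → q E]
qE ⇒ qqE   [E → q E]
qqE ⇒ qqH   [E → H]
qqH ⇒ qqSS   [H → S S]
qqSS ⇒ qqES   [S → E]
qqES ⇒ qqHS   [E → H]
qqHS ⇒ qqeHS   [H → e H]
qqeHS ⇒ qqeqqeS   [H → q q e]
qqeqqeS ⇒ qqeqqee   [S → e]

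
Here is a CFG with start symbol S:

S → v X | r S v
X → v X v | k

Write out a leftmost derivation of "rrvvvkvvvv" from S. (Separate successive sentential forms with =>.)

S => rSv => rrSvv => rrvXvv => rrvvXvvv => rrvvvXvvvv => rrvvvkvvvv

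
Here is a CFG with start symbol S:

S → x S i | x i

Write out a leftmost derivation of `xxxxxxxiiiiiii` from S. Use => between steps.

S => xSi => xxSii => xxxSiii => xxxxSiiii => xxxxxSiiiii => xxxxxxSiiiiii => xxxxxxxiiiiiii

S => xSi   [S → x S i]
xSi => xxSii   [S → x S i]
xxSii => xxxSiii   [S → x S i]
xxxSiii => xxxxSiiii   [S → x S i]
xxxxSiiii => xxxxxSiiiii   [S → x S i]
xxxxxSiiiii => xxxxxxSiiiiii   [S → x S i]
xxxxxxSiiiiii => xxxxxxxiiiiiii   [S → x i]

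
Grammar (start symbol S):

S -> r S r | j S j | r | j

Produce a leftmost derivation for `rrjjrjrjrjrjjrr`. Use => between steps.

S => rSr   [S -> r S r]
rSr => rrSrr   [S -> r S r]
rrSrr => rrjSjrr   [S -> j S j]
rrjSjrr => rrjjSjjrr   [S -> j S j]
rrjjSjjrr => rrjjrSrjjrr   [S -> r S r]
rrjjrSrjjrr => rrjjrjSjrjjrr   [S -> j S j]
rrjjrjSjrjjrr => rrjjrjrSrjrjjrr   [S -> r S r]
rrjjrjrSrjrjjrr => rrjjrjrjrjrjjrr   [S -> j]

S => rSr => rrSrr => rrjSjrr => rrjjSjjrr => rrjjrSrjjrr => rrjjrjSjrjjrr => rrjjrjrSrjrjjrr => rrjjrjrjrjrjjrr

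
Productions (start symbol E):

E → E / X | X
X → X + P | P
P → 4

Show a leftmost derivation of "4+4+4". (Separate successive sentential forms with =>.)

E => X   [E → X]
X => X+P   [X → X + P]
X+P => X+P+P   [X → X + P]
X+P+P => P+P+P   [X → P]
P+P+P => 4+P+P   [P → 4]
4+P+P => 4+4+P   [P → 4]
4+4+P => 4+4+4   [P → 4]

E => X => X+P => X+P+P => P+P+P => 4+P+P => 4+4+P => 4+4+4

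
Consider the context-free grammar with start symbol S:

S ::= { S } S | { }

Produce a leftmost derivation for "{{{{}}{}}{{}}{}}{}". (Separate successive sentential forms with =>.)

S => {S}S   [S ::= { S } S]
{S}S => {{S}S}S   [S ::= { S } S]
{{S}S}S => {{{S}S}S}S   [S ::= { S } S]
{{{S}S}S}S => {{{{}}S}S}S   [S ::= { }]
{{{{}}S}S}S => {{{{}}{}}S}S   [S ::= { }]
{{{{}}{}}S}S => {{{{}}{}}{S}S}S   [S ::= { S } S]
{{{{}}{}}{S}S}S => {{{{}}{}}{{}}S}S   [S ::= { }]
{{{{}}{}}{{}}S}S => {{{{}}{}}{{}}{}}S   [S ::= { }]
{{{{}}{}}{{}}{}}S => {{{{}}{}}{{}}{}}{}   [S ::= { }]

S => {S}S => {{S}S}S => {{{S}S}S}S => {{{{}}S}S}S => {{{{}}{}}S}S => {{{{}}{}}{S}S}S => {{{{}}{}}{{}}S}S => {{{{}}{}}{{}}{}}S => {{{{}}{}}{{}}{}}{}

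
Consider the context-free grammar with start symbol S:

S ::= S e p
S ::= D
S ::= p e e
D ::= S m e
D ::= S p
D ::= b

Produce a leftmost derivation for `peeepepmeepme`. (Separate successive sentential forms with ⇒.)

S ⇒ D ⇒ Sme ⇒ Sepme ⇒ Depme ⇒ Smeepme ⇒ Sepmeepme ⇒ Sepepmeepme ⇒ peeepepmeepme

S ⇒ D   [S ::= D]
D ⇒ Sme   [D ::= S m e]
Sme ⇒ Sepme   [S ::= S e p]
Sepme ⇒ Depme   [S ::= D]
Depme ⇒ Smeepme   [D ::= S m e]
Smeepme ⇒ Sepmeepme   [S ::= S e p]
Sepmeepme ⇒ Sepepmeepme   [S ::= S e p]
Sepepmeepme ⇒ peeepepmeepme   [S ::= p e e]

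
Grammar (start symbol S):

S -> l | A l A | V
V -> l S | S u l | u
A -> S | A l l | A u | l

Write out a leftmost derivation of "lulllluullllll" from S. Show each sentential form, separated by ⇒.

S⇒AlA⇒AlllA⇒AlllllA⇒AulllllA⇒AuulllllA⇒AlluulllllA⇒AlllluulllllA⇒AulllluulllllA⇒lulllluulllllA⇒lulllluullllll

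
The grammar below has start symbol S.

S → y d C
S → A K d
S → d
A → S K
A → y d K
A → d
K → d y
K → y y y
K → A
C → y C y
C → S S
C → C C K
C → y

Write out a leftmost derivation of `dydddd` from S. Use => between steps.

S=>AKd=>dKd=>dAd=>dydKd=>dydAd=>dydSKd=>dyddKd=>dyddAd=>dydddd

S => AKd   [S → A K d]
AKd => dKd   [A → d]
dKd => dAd   [K → A]
dAd => dydKd   [A → y d K]
dydKd => dydAd   [K → A]
dydAd => dydSKd   [A → S K]
dydSKd => dyddKd   [S → d]
dyddKd => dyddAd   [K → A]
dyddAd => dydddd   [A → d]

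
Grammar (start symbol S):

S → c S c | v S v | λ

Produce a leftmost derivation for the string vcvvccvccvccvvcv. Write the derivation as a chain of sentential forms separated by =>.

S => vSv => vcScv => vcvSvcv => vcvvSvvcv => vcvvcScvvcv => vcvvccSccvvcv => vcvvccvSvccvvcv => vcvvccvcScvccvvcv => vcvvccvccvccvvcv

S => vSv   [S → v S v]
vSv => vcScv   [S → c S c]
vcScv => vcvSvcv   [S → v S v]
vcvSvcv => vcvvSvvcv   [S → v S v]
vcvvSvvcv => vcvvcScvvcv   [S → c S c]
vcvvcScvvcv => vcvvccSccvvcv   [S → c S c]
vcvvccSccvvcv => vcvvccvSvccvvcv   [S → v S v]
vcvvccvSvccvvcv => vcvvccvcScvccvvcv   [S → c S c]
vcvvccvcScvccvvcv => vcvvccvccvccvvcv   [S → λ]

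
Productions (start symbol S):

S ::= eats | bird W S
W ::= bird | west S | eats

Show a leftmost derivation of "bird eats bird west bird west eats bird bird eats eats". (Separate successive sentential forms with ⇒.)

S ⇒ bird W S ⇒ bird eats S ⇒ bird eats bird W S ⇒ bird eats bird west S S ⇒ bird eats bird west bird W S S ⇒ bird eats bird west bird west S S S ⇒ bird eats bird west bird west eats S S ⇒ bird eats bird west bird west eats bird W S S ⇒ bird eats bird west bird west eats bird bird S S ⇒ bird eats bird west bird west eats bird bird eats S ⇒ bird eats bird west bird west eats bird bird eats eats

S ⇒ bird W S   [S ::= bird W S]
bird W S ⇒ bird eats S   [W ::= eats]
bird eats S ⇒ bird eats bird W S   [S ::= bird W S]
bird eats bird W S ⇒ bird eats bird west S S   [W ::= west S]
bird eats bird west S S ⇒ bird eats bird west bird W S S   [S ::= bird W S]
bird eats bird west bird W S S ⇒ bird eats bird west bird west S S S   [W ::= west S]
bird eats bird west bird west S S S ⇒ bird eats bird west bird west eats S S   [S ::= eats]
bird eats bird west bird west eats S S ⇒ bird eats bird west bird west eats bird W S S   [S ::= bird W S]
bird eats bird west bird west eats bird W S S ⇒ bird eats bird west bird west eats bird bird S S   [W ::= bird]
bird eats bird west bird west eats bird bird S S ⇒ bird eats bird west bird west eats bird bird eats S   [S ::= eats]
bird eats bird west bird west eats bird bird eats S ⇒ bird eats bird west bird west eats bird bird eats eats   [S ::= eats]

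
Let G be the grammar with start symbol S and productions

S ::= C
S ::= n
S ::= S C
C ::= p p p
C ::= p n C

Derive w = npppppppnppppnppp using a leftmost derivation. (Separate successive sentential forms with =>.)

S => SC   [S ::= S C]
SC => SCC   [S ::= S C]
SCC => SCCC   [S ::= S C]
SCCC => SCCCC   [S ::= S C]
SCCCC => nCCCC   [S ::= n]
nCCCC => npppCCC   [C ::= p p p]
npppCCC => nppppppCC   [C ::= p p p]
nppppppCC => npppppppnCC   [C ::= p n C]
npppppppnCC => npppppppnpppC   [C ::= p p p]
npppppppnpppC => npppppppnppppnC   [C ::= p n C]
npppppppnppppnC => npppppppnppppnppp   [C ::= p p p]

S => SC => SCC => SCCC => SCCCC => nCCCC => npppCCC => nppppppCC => npppppppnCC => npppppppnpppC => npppppppnppppnC => npppppppnppppnppp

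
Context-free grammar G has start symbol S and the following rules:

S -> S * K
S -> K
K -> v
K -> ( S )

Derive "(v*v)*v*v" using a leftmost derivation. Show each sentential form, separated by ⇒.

S⇒S*K⇒S*K*K⇒K*K*K⇒(S)*K*K⇒(S*K)*K*K⇒(K*K)*K*K⇒(v*K)*K*K⇒(v*v)*K*K⇒(v*v)*v*K⇒(v*v)*v*v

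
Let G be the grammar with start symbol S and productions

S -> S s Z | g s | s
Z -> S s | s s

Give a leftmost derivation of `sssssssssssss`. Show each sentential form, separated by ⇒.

S ⇒ SsZ ⇒ SsZsZ ⇒ SsZsZsZ ⇒ SsZsZsZsZ ⇒ ssZsZsZsZ ⇒ sssssZsZsZ ⇒ ssssssssZsZ ⇒ sssssssssssZ ⇒ sssssssssssss

S ⇒ SsZ   [S -> S s Z]
SsZ ⇒ SsZsZ   [S -> S s Z]
SsZsZ ⇒ SsZsZsZ   [S -> S s Z]
SsZsZsZ ⇒ SsZsZsZsZ   [S -> S s Z]
SsZsZsZsZ ⇒ ssZsZsZsZ   [S -> s]
ssZsZsZsZ ⇒ sssssZsZsZ   [Z -> s s]
sssssZsZsZ ⇒ ssssssssZsZ   [Z -> s s]
ssssssssZsZ ⇒ sssssssssssZ   [Z -> s s]
sssssssssssZ ⇒ sssssssssssss   [Z -> s s]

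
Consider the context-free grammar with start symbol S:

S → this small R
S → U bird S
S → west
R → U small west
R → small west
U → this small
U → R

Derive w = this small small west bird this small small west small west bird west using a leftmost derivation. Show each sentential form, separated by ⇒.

S ⇒ U bird S ⇒ R bird S ⇒ U small west bird S ⇒ this small small west bird S ⇒ this small small west bird U bird S ⇒ this small small west bird R bird S ⇒ this small small west bird U small west bird S ⇒ this small small west bird R small west bird S ⇒ this small small west bird U small west small west bird S ⇒ this small small west bird this small small west small west bird S ⇒ this small small west bird this small small west small west bird west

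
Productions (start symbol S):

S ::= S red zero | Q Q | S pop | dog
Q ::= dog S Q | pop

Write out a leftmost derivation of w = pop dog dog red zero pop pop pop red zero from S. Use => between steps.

S => S red zero   [S ::= S red zero]
S red zero => S pop red zero   [S ::= S pop]
S pop red zero => S pop pop red zero   [S ::= S pop]
S pop pop red zero => Q Q pop pop red zero   [S ::= Q Q]
Q Q pop pop red zero => pop Q pop pop red zero   [Q ::= pop]
pop Q pop pop red zero => pop dog S Q pop pop red zero   [Q ::= dog S Q]
pop dog S Q pop pop red zero => pop dog S red zero Q pop pop red zero   [S ::= S red zero]
pop dog S red zero Q pop pop red zero => pop dog dog red zero Q pop pop red zero   [S ::= dog]
pop dog dog red zero Q pop pop red zero => pop dog dog red zero pop pop pop red zero   [Q ::= pop]

S => S red zero => S pop red zero => S pop pop red zero => Q Q pop pop red zero => pop Q pop pop red zero => pop dog S Q pop pop red zero => pop dog S red zero Q pop pop red zero => pop dog dog red zero Q pop pop red zero => pop dog dog red zero pop pop pop red zero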